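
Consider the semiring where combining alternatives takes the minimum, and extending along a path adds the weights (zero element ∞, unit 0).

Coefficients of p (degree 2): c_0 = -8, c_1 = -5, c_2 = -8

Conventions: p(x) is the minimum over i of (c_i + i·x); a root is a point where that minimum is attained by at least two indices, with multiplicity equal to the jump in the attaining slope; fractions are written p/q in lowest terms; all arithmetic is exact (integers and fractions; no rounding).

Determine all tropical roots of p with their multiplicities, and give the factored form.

hull edge (i=0, c=-8) to (i=2, c=-8): slope 0, span 2
Factored form: p(x) = -8 ⊗ (x ⊕ 0) ⊗ (x ⊕ 0)
Answer: roots = 0 (mult 2)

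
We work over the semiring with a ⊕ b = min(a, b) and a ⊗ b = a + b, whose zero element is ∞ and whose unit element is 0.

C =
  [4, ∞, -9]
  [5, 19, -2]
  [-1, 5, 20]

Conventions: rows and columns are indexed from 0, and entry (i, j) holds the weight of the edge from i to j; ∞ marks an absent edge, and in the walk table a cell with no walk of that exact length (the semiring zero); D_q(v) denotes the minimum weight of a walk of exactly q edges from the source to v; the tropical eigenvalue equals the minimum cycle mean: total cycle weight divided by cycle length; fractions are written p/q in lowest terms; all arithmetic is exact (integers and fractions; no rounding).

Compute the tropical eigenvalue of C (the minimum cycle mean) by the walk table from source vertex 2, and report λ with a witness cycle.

q=0: [∞, ∞, 0]
q=1: [-1, 5, 20]
q=2: [3, 24, -10]
q=3: [-11, -5, -6]
Optimal cycle mean attained by: cycle 0->2->0, total (-9) + (-1), length 2.
Answer: λ = -5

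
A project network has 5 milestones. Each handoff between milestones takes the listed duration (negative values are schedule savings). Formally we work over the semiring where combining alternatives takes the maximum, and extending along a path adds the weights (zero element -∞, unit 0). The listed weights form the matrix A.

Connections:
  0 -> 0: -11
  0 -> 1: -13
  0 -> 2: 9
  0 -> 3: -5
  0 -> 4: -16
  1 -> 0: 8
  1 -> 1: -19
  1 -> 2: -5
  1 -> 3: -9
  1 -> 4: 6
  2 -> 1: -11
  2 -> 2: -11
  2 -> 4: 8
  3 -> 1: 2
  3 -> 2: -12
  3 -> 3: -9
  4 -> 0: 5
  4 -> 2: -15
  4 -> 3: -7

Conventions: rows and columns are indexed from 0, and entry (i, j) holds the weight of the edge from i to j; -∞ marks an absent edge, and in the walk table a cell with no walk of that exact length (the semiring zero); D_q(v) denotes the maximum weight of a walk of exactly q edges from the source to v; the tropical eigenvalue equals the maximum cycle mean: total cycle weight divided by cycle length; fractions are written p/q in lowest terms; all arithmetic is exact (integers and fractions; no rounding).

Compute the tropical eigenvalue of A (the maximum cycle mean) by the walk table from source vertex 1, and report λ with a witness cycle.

q=0: [-∞, 0, -∞, -∞, -∞]
q=1: [8, -19, -5, -9, 6]
q=2: [11, -5, 17, 3, 3]
q=3: [8, 6, 20, 6, 25]
q=4: [30, 9, 17, 18, 28]
q=5: [33, 20, 39, 25, 25]
Optimal cycle mean attained by: cycle 0->2->4->0, total 9 + 8 + 5, length 3.
Answer: λ = 22/3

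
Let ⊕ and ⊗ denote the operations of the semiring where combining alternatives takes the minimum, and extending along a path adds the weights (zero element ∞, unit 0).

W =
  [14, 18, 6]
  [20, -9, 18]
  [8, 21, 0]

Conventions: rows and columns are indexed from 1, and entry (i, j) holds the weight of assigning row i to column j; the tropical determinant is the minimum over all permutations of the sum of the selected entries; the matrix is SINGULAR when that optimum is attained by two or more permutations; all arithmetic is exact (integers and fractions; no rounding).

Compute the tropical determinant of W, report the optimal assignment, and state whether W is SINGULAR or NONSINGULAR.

σ = (1, 2, 3): 14 + (-9) + 0 = 5
σ = (1, 3, 2): 14 + 18 + 21 = 53
σ = (2, 1, 3): 18 + 20 + 0 = 38
σ = (2, 3, 1): 18 + 18 + 8 = 44
σ = (3, 1, 2): 6 + 20 + 21 = 47
σ = (3, 2, 1): 6 + (-9) + 8 = 5
Optimal value attained by: σ = (1, 2, 3).
Answer: det⊕(W) = 5; verdict: SINGULAR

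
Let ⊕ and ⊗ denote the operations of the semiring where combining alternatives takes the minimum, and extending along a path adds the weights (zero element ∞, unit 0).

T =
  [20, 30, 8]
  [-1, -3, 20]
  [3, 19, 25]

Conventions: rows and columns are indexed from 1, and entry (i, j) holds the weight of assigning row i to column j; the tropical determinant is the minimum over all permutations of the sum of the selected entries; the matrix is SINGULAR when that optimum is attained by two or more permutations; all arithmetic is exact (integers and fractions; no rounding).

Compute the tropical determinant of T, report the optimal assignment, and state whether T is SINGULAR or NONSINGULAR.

σ = (1, 2, 3): 20 + (-3) + 25 = 42
σ = (1, 3, 2): 20 + 20 + 19 = 59
σ = (2, 1, 3): 30 + (-1) + 25 = 54
σ = (2, 3, 1): 30 + 20 + 3 = 53
σ = (3, 1, 2): 8 + (-1) + 19 = 26
σ = (3, 2, 1): 8 + (-3) + 3 = 8
Optimal value attained by: σ = (3, 2, 1).
Answer: det⊕(T) = 8; verdict: NONSINGULAR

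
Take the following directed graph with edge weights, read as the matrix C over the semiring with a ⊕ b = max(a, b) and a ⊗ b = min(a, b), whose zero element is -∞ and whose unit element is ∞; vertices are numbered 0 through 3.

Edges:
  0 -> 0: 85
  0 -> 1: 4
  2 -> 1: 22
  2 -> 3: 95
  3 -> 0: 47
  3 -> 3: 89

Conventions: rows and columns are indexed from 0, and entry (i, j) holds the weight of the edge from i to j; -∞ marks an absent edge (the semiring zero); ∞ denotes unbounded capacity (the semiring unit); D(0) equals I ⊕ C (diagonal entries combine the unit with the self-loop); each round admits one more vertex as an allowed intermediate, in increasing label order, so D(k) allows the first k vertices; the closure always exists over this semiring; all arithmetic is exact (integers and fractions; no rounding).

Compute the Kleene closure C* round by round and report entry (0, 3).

D(0):
  [∞, 4, -∞, -∞]
  [-∞, ∞, -∞, -∞]
  [-∞, 22, ∞, 95]
  [47, -∞, -∞, ∞]
D(1):
  [∞, 4, -∞, -∞]
  [-∞, ∞, -∞, -∞]
  [-∞, 22, ∞, 95]
  [47, 4, -∞, ∞]
D(2):
  [∞, 4, -∞, -∞]
  [-∞, ∞, -∞, -∞]
  [-∞, 22, ∞, 95]
  [47, 4, -∞, ∞]
D(3):
  [∞, 4, -∞, -∞]
  [-∞, ∞, -∞, -∞]
  [-∞, 22, ∞, 95]
  [47, 4, -∞, ∞]
D(4):
  [∞, 4, -∞, -∞]
  [-∞, ∞, -∞, -∞]
  [47, 22, ∞, 95]
  [47, 4, -∞, ∞]
Answer: C*[0][3] = -∞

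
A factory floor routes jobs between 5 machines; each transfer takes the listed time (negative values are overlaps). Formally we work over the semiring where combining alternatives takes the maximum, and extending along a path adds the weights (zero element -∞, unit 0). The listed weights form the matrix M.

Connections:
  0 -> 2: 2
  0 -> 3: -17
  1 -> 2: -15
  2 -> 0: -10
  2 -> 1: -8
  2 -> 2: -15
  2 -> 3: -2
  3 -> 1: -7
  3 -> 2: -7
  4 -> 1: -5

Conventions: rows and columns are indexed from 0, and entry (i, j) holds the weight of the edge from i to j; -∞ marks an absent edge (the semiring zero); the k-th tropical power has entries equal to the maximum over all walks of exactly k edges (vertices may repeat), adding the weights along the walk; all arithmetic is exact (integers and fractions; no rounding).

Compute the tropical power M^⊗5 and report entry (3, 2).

M^⊗2:
  [-8, -6, -13, 0, -∞]
  [-25, -23, -30, -17, -∞]
  [-25, -9, -8, -17, -∞]
  [-17, -15, -22, -9, -∞]
  [-∞, -∞, -20, -∞, -∞]
M^⊗3:
  [-23, -7, -6, -15, -∞]
  [-40, -24, -23, -32, -∞]
  [-18, -16, -23, -10, -∞]
  [-32, -16, -15, -24, -∞]
  [-30, -28, -35, -22, -∞]
M^⊗4:
  [-16, -14, -21, -8, -∞]
  [-33, -31, -38, -25, -∞]
  [-33, -17, -16, -25, -∞]
  [-25, -23, -30, -17, -∞]
  [-45, -29, -28, -37, -∞]
M^⊗5:
  [-31, -15, -14, -23, -∞]
  [-48, -32, -31, -40, -∞]
  [-26, -24, -31, -18, -∞]
  [-40, -24, -23, -32, -∞]
  [-38, -36, -43, -30, -∞]
Key observation: the optimum is the walk 3->2->0->2->0->2, with weight (-7) + (-10) + 2 + (-10) + 2 = -23.
Optimal value attained by: walk 3->2->0->2->0->2.
Answer: (M^⊗5)[3][2] = -23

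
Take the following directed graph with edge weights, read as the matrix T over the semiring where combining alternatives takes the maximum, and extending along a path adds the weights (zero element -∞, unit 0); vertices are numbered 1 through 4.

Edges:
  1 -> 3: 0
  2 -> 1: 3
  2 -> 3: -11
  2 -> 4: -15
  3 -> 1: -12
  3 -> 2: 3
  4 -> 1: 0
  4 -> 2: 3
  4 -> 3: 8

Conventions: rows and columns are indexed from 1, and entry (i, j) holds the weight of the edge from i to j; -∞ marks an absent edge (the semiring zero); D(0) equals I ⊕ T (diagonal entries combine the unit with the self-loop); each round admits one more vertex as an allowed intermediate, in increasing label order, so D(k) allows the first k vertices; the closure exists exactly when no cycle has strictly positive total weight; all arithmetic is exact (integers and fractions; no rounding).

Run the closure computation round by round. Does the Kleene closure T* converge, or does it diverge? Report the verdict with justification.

D(0):
  [0, -∞, 0, -∞]
  [3, 0, -11, -15]
  [-12, 3, 0, -∞]
  [0, 3, 8, 0]
D(1):
  [0, -∞, 0, -∞]
  [3, 0, 3, -15]
  [-12, 3, 0, -∞]
  [0, 3, 8, 0]
Detection: at round 2, diagonal entry (3, 3) turns strictly positive.
Key observation: the cycle 3->2->1->3 has total weight 3 + 3 + 0, which is strictly positive.
Answer: DIVERGES — positive cycle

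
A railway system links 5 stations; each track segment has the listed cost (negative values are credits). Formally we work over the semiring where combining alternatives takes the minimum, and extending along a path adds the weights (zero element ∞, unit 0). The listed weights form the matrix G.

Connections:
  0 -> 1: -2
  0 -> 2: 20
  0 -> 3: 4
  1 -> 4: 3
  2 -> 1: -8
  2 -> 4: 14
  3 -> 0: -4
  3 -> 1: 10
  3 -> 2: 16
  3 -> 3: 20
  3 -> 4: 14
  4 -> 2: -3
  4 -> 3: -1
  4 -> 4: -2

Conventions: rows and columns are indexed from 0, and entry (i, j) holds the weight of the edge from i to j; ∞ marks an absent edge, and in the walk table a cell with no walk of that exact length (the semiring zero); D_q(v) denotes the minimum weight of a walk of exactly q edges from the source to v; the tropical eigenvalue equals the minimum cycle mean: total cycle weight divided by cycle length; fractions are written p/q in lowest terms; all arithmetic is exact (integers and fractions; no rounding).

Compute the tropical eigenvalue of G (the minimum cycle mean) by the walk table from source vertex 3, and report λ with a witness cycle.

q=0: [∞, ∞, ∞, 0, ∞]
q=1: [-4, 10, 16, 20, 14]
q=2: [16, -6, 11, 0, 12]
q=3: [-4, 3, 9, 11, -3]
q=4: [7, -6, -6, -4, -5]
q=5: [-8, -14, -8, -6, -7]
Optimal cycle mean attained by: cycle 1->4->2->1, total 3 + (-3) + (-8), length 3.
Answer: λ = -8/3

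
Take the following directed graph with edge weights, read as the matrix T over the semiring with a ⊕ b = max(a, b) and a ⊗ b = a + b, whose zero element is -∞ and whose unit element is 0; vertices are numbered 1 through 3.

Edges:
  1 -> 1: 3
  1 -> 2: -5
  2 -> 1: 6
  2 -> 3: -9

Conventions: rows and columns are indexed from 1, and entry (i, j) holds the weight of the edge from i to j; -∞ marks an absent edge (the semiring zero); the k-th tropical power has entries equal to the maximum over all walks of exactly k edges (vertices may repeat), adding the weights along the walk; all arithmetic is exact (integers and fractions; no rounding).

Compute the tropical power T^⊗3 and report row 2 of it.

T^⊗2:
  [6, -2, -14]
  [9, 1, -∞]
  [-∞, -∞, -∞]
T^⊗3:
  [9, 1, -11]
  [12, 4, -8]
  [-∞, -∞, -∞]
Answer: row 2 of T^⊗3 = [12, 4, -8]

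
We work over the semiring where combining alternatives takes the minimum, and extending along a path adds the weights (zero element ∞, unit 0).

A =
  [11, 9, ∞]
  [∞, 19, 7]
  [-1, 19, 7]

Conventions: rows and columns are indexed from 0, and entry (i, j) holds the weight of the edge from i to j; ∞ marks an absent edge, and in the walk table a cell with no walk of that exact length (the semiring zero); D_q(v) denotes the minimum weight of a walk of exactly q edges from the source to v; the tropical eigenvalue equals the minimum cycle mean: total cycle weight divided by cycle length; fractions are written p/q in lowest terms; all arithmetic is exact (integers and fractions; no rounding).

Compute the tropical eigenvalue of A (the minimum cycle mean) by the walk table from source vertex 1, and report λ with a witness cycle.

q=0: [∞, 0, ∞]
q=1: [∞, 19, 7]
q=2: [6, 26, 14]
q=3: [13, 15, 21]
Optimal cycle mean attained by: cycle 0->1->2->0, total 9 + 7 + (-1), length 3.
Answer: λ = 5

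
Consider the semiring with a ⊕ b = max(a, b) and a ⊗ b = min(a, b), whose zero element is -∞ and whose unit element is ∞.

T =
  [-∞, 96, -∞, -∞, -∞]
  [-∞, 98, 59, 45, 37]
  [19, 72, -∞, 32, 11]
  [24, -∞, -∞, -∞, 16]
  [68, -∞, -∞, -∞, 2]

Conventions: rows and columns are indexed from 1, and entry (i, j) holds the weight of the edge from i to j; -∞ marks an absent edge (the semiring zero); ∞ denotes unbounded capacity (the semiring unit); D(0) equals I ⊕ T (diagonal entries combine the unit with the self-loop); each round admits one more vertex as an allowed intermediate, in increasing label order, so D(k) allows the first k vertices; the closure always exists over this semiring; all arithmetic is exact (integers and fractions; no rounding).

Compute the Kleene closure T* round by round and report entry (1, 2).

D(0):
  [∞, 96, -∞, -∞, -∞]
  [-∞, ∞, 59, 45, 37]
  [19, 72, ∞, 32, 11]
  [24, -∞, -∞, ∞, 16]
  [68, -∞, -∞, -∞, ∞]
D(1):
  [∞, 96, -∞, -∞, -∞]
  [-∞, ∞, 59, 45, 37]
  [19, 72, ∞, 32, 11]
  [24, 24, -∞, ∞, 16]
  [68, 68, -∞, -∞, ∞]
D(2):
  [∞, 96, 59, 45, 37]
  [-∞, ∞, 59, 45, 37]
  [19, 72, ∞, 45, 37]
  [24, 24, 24, ∞, 24]
  [68, 68, 59, 45, ∞]
D(3):
  [∞, 96, 59, 45, 37]
  [19, ∞, 59, 45, 37]
  [19, 72, ∞, 45, 37]
  [24, 24, 24, ∞, 24]
  [68, 68, 59, 45, ∞]
D(4):
  [∞, 96, 59, 45, 37]
  [24, ∞, 59, 45, 37]
  [24, 72, ∞, 45, 37]
  [24, 24, 24, ∞, 24]
  [68, 68, 59, 45, ∞]
D(5):
  [∞, 96, 59, 45, 37]
  [37, ∞, 59, 45, 37]
  [37, 72, ∞, 45, 37]
  [24, 24, 24, ∞, 24]
  [68, 68, 59, 45, ∞]
Answer: T*[1][2] = 96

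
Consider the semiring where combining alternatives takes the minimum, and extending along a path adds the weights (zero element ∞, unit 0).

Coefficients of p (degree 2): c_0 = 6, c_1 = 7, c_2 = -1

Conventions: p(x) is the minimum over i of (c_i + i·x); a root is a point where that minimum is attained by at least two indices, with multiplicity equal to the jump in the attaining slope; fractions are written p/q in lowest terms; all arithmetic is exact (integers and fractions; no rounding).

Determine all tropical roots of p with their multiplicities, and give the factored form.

hull edge (i=0, c=6) to (i=2, c=-1): slope -7/2, span 2
Factored form: p(x) = -1 ⊗ (x ⊕ 7/2) ⊗ (x ⊕ 7/2)
Answer: roots = 7/2 (mult 2)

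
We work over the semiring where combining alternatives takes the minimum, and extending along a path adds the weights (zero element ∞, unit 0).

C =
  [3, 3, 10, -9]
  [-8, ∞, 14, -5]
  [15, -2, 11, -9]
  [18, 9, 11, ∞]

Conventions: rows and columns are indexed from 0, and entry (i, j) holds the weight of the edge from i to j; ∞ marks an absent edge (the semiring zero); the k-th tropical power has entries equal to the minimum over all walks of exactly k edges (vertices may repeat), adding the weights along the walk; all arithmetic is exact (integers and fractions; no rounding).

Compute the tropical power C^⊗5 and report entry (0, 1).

C^⊗2:
  [-5, 0, 2, -6]
  [-5, -5, 2, -17]
  [-10, 0, 2, -7]
  [1, 9, 22, 2]
C^⊗3:
  [-8, -2, 5, -14]
  [-13, -8, -6, -14]
  [-8, -7, 0, -19]
  [1, 4, 11, -8]
C^⊗4:
  [-10, -5, -3, -17]
  [-16, -10, -3, -22]
  [-15, -10, -8, -17]
  [-4, 1, 3, -8]
C^⊗5:
  [-13, -8, -6, -19]
  [-18, -13, -11, -25]
  [-18, -12, -6, -24]
  [-7, -1, 3, -13]
Key observation: the optimum is the walk 0->3->1->0->3->1, with weight (-9) + 9 + (-8) + (-9) + 9 = -8.
Optimal value attained by: walk 0->3->1->0->3->1.
Answer: (C^⊗5)[0][1] = -8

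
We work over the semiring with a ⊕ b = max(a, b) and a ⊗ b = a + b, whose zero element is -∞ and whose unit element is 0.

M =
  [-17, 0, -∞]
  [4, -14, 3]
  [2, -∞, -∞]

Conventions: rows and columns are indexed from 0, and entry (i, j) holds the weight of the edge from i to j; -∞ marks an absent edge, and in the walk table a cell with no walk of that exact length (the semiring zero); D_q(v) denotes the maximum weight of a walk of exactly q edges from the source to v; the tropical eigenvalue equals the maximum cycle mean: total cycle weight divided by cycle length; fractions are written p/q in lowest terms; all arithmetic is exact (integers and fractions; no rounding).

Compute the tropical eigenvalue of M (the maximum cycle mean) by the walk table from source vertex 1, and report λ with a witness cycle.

q=0: [-∞, 0, -∞]
q=1: [4, -14, 3]
q=2: [5, 4, -11]
q=3: [8, 5, 7]
Optimal cycle mean attained by: cycle 0->1->0, total 0 + 4, length 2.
Answer: λ = 2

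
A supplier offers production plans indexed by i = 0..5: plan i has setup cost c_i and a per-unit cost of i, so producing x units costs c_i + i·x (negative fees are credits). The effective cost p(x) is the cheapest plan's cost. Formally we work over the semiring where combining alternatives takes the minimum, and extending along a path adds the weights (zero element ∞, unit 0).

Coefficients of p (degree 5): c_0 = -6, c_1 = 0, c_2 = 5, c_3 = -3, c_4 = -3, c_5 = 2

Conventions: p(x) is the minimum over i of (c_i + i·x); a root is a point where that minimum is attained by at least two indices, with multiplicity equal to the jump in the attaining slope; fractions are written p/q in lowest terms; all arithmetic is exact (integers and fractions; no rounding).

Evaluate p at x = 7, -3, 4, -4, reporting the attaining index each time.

p(7) = min(-6+0·7=-6, 0+1·7=7, 5+2·7=19, -3+3·7=18, -3+4·7=25, 2+5·7=37) = -6 (attained by i=0)
p(-3) = min(-6+0·(-3)=-6, 0+1·(-3)=-3, 5+2·(-3)=-1, -3+3·(-3)=-12, -3+4·(-3)=-15, 2+5·(-3)=-13) = -15 (attained by i=4)
p(4) = min(-6+0·4=-6, 0+1·4=4, 5+2·4=13, -3+3·4=9, -3+4·4=13, 2+5·4=22) = -6 (attained by i=0)
p(-4) = min(-6+0·(-4)=-6, 0+1·(-4)=-4, 5+2·(-4)=-3, -3+3·(-4)=-15, -3+4·(-4)=-19, 2+5·(-4)=-18) = -19 (attained by i=4)
Answer: p(7) = -6; p(-3) = -15; p(4) = -6; p(-4) = -19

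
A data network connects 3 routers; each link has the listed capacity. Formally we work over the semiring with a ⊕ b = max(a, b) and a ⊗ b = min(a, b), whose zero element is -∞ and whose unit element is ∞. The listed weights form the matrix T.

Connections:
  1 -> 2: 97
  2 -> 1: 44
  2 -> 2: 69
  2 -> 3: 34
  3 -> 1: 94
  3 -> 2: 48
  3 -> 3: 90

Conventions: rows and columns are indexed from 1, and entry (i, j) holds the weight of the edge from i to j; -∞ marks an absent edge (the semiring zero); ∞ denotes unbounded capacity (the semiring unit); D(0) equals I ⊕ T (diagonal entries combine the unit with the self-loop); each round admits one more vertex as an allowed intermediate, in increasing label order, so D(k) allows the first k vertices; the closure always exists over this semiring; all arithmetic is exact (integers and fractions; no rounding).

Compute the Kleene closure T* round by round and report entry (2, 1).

D(0):
  [∞, 97, -∞]
  [44, ∞, 34]
  [94, 48, ∞]
D(1):
  [∞, 97, -∞]
  [44, ∞, 34]
  [94, 94, ∞]
D(2):
  [∞, 97, 34]
  [44, ∞, 34]
  [94, 94, ∞]
D(3):
  [∞, 97, 34]
  [44, ∞, 34]
  [94, 94, ∞]
Answer: T*[2][1] = 44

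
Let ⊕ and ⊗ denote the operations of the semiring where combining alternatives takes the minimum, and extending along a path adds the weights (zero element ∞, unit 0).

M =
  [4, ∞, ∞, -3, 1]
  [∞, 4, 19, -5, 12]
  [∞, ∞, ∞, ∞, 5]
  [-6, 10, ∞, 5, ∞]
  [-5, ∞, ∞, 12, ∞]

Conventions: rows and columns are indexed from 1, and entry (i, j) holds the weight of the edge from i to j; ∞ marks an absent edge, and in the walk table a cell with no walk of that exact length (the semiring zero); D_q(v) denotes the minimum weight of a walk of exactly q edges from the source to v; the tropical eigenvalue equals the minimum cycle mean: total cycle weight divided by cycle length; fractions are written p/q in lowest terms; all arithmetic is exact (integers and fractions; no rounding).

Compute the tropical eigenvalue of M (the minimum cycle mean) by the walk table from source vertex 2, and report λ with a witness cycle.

q=0: [∞, 0, ∞, ∞, ∞]
q=1: [∞, 4, 19, -5, 12]
q=2: [-11, 5, 23, -1, 16]
q=3: [-7, 9, 24, -14, -10]
q=4: [-20, -4, 28, -10, -6]
q=5: [-16, 0, 15, -23, -19]
Optimal cycle mean attained by: cycle 1->4->1, total (-3) + (-6), length 2.
Answer: λ = -9/2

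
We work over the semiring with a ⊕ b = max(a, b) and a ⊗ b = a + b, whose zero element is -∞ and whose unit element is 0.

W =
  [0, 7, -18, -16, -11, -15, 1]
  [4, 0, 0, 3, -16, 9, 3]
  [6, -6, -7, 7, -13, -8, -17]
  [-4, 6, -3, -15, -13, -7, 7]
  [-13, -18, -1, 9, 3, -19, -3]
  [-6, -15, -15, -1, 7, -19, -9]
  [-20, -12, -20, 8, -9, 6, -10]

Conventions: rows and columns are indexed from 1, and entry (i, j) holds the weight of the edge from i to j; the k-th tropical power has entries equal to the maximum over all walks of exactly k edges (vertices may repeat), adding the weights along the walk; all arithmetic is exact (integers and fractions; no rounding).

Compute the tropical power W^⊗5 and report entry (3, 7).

W^⊗2:
  [11, 7, 7, 10, -8, 16, 10]
  [6, 11, 0, 11, 16, 9, 10]
  [6, 13, 4, 0, -1, 3, 14]
  [10, 6, 6, 15, 0, 15, 9]
  [5, 15, 6, 12, 6, 3, 16]
  [-5, 5, 6, 16, 10, -3, 6]
  [4, 14, 5, 5, 13, 1, 15]
W^⊗3:
  [13, 18, 7, 18, 23, 16, 17]
  [15, 17, 15, 25, 19, 20, 18]
  [17, 13, 13, 22, 10, 22, 16]
  [12, 21, 12, 17, 22, 15, 22]
  [19, 18, 15, 24, 10, 24, 19]
  [12, 22, 13, 19, 13, 14, 23]
  [18, 14, 14, 23, 16, 23, 17]
W^⊗4:
  [22, 24, 22, 32, 26, 27, 25]
  [21, 31, 22, 28, 27, 26, 32]
  [19, 28, 19, 24, 29, 22, 29]
  [25, 23, 21, 31, 25, 30, 24]
  [22, 30, 21, 27, 31, 27, 31]
  [26, 25, 22, 31, 21, 31, 26]
  [20, 29, 20, 25, 30, 23, 30]
W^⊗5:
  [28, 38, 29, 35, 34, 33, 39]
  [35, 34, 31, 40, 33, 40, 35]
  [32, 30, 28, 38, 32, 37, 31]
  [27, 37, 28, 34, 37, 32, 38]
  [34, 33, 30, 40, 34, 39, 34]
  [29, 37, 28, 34, 38, 34, 38]
  [33, 31, 29, 39, 33, 38, 32]
Key observation: the optimum is the walk 3->1->2->7->4->7, with weight 6 + 7 + 3 + 8 + 7 = 31.
Optimal value attained by: walk 3->1->2->7->4->7.
Answer: (W^⊗5)[3][7] = 31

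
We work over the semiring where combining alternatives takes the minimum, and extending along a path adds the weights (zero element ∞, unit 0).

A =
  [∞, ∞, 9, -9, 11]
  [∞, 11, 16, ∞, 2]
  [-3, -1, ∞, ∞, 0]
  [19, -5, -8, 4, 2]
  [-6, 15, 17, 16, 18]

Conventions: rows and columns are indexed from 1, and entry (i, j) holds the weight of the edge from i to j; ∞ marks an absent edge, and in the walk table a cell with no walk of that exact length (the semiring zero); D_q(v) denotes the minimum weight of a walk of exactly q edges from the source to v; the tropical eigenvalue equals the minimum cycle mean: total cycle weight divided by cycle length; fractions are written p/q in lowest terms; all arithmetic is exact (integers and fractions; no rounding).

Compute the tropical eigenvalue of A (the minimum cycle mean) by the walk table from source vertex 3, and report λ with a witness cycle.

q=0: [∞, ∞, 0, ∞, ∞]
q=1: [-3, -1, ∞, ∞, 0]
q=2: [-6, 10, 6, -12, 1]
q=3: [-5, -17, -20, -15, -10]
q=4: [-23, -21, -23, -14, -20]
q=5: [-26, -24, -22, -32, -23]
Optimal cycle mean attained by: cycle 1->4->3->1, total (-9) + (-8) + (-3), length 3.
Answer: λ = -20/3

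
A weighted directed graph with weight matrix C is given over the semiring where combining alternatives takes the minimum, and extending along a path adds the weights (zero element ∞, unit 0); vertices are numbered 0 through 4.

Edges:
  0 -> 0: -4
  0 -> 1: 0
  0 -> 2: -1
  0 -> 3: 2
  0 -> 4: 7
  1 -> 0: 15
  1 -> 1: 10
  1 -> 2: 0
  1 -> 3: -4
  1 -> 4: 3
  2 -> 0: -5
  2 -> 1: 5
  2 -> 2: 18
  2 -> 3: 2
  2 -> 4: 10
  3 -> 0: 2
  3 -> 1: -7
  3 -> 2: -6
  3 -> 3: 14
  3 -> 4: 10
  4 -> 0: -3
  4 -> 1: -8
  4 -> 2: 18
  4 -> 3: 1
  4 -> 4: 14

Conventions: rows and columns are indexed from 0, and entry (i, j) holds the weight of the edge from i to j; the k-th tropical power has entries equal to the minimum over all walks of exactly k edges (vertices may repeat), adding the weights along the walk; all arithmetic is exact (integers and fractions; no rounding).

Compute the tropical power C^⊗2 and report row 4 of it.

C^⊗2:
  [-8, -5, -5, -4, 3]
  [-5, -11, -10, 2, 6]
  [-9, -5, -6, -3, 2]
  [-11, -1, -7, -11, -4]
  [-7, -6, -8, -12, -5]
Answer: row 4 of C^⊗2 = [-7, -6, -8, -12, -5]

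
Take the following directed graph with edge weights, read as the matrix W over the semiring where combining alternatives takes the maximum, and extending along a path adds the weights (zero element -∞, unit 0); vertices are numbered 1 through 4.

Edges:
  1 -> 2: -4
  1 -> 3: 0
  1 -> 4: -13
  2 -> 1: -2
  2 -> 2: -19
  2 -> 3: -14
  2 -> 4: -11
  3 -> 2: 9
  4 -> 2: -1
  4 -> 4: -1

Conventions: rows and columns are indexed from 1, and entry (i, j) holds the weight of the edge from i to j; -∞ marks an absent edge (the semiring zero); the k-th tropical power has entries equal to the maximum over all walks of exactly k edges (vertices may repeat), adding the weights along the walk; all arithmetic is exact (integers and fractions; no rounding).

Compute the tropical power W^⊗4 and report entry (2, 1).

W^⊗2:
  [-6, 9, -18, -14]
  [-21, -5, -2, -12]
  [7, -10, -5, -2]
  [-3, -2, -15, -2]
W^⊗3:
  [7, -9, -5, -2]
  [-7, 7, -19, -13]
  [-12, 4, 7, -3]
  [-4, -3, -3, -3]
W^⊗4:
  [-11, 4, 7, -3]
  [5, -10, -7, -4]
  [2, 16, -10, -4]
  [-5, 6, -4, -4]
Key observation: the optimum is the walk 2->1->3->2->1, with weight (-2) + 0 + 9 + (-2) = 5.
Optimal value attained by: walk 2->1->3->2->1.
Answer: (W^⊗4)[2][1] = 5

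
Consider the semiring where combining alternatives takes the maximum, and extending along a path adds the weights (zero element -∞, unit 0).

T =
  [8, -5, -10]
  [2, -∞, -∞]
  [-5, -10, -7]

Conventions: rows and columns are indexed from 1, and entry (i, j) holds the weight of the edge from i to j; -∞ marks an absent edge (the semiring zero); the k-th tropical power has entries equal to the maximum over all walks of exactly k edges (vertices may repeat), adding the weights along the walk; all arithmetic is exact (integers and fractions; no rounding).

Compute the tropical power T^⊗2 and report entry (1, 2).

T^⊗2:
  [16, 3, -2]
  [10, -3, -8]
  [3, -10, -14]
Key observation: the optimum is the walk 1->1->2, with weight 8 + (-5) = 3.
Optimal value attained by: walk 1->1->2.
Answer: (T^⊗2)[1][2] = 3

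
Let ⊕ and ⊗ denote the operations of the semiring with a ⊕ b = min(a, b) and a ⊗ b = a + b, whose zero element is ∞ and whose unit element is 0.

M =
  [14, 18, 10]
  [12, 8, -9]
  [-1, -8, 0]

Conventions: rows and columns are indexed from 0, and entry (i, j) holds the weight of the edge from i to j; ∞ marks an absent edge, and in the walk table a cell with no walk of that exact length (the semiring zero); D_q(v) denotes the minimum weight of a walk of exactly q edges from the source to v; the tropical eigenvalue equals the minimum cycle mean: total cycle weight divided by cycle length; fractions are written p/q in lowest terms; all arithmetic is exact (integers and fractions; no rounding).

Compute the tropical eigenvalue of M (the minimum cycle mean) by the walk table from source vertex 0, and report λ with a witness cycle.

q=0: [0, ∞, ∞]
q=1: [14, 18, 10]
q=2: [9, 2, 9]
q=3: [8, 1, -7]
Optimal cycle mean attained by: cycle 1->2->1, total (-9) + (-8), length 2.
Answer: λ = -17/2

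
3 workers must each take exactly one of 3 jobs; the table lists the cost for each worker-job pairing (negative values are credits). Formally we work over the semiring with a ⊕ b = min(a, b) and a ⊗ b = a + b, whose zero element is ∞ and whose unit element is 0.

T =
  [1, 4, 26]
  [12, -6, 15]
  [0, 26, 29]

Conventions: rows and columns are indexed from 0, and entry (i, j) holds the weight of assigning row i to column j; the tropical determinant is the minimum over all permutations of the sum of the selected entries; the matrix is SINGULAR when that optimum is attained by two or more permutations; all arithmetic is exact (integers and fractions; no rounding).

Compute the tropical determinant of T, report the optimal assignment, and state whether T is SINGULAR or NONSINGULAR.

σ = (0, 1, 2): 1 + (-6) + 29 = 24
σ = (0, 2, 1): 1 + 15 + 26 = 42
σ = (1, 0, 2): 4 + 12 + 29 = 45
σ = (1, 2, 0): 4 + 15 + 0 = 19
σ = (2, 0, 1): 26 + 12 + 26 = 64
σ = (2, 1, 0): 26 + (-6) + 0 = 20
Optimal value attained by: σ = (1, 2, 0).
Answer: det⊕(T) = 19; verdict: NONSINGULAR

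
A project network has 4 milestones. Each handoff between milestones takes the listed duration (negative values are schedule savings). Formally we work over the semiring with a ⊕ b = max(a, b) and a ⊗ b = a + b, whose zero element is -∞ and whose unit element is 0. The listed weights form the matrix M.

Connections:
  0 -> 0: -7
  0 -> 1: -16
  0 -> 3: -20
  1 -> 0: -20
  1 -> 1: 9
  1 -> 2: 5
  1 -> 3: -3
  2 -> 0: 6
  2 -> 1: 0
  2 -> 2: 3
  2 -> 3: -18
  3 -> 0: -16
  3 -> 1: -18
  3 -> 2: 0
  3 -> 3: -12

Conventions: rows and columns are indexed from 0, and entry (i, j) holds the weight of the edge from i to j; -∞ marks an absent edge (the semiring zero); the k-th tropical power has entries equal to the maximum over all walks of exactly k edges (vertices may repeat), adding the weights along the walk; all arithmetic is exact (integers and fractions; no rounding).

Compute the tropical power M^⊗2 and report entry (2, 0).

M^⊗2:
  [-14, -7, -11, -19]
  [11, 18, 14, 6]
  [9, 9, 6, -3]
  [6, 0, 3, -18]
Key observation: the optimum is the walk 2->2->0, with weight 3 + 6 = 9.
Optimal value attained by: walk 2->2->0.
Answer: (M^⊗2)[2][0] = 9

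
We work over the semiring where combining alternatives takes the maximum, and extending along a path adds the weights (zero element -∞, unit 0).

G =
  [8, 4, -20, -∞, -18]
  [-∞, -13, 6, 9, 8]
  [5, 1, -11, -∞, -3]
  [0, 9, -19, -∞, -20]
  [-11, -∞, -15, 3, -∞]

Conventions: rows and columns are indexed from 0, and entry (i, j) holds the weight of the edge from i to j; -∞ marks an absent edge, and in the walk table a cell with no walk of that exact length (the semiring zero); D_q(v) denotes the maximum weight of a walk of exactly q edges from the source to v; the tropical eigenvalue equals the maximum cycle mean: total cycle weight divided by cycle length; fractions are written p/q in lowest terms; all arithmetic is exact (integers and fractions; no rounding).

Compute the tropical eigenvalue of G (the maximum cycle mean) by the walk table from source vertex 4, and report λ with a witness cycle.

q=0: [-∞, -∞, -∞, -∞, 0]
q=1: [-11, -∞, -15, 3, -∞]
q=2: [3, 12, -16, -∞, -17]
q=3: [11, 7, 18, 21, 20]
q=4: [23, 30, 13, 23, 15]
q=5: [31, 32, 36, 39, 38]
Optimal cycle mean attained by: cycle 1->3->1, total 9 + 9, length 2.
Answer: λ = 9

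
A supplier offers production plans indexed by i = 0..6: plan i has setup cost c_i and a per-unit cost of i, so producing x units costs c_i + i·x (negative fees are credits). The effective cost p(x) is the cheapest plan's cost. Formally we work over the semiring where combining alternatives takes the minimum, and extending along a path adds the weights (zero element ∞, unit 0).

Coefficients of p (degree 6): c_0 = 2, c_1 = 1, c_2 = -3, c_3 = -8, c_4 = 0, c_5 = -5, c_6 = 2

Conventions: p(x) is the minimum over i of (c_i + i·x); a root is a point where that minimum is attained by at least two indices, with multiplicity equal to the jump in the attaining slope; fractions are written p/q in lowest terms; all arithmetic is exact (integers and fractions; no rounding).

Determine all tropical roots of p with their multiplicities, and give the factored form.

hull edge (i=0, c=2) to (i=3, c=-8): slope -10/3, span 3
hull edge (i=3, c=-8) to (i=5, c=-5): slope 3/2, span 2
hull edge (i=5, c=-5) to (i=6, c=2): slope 7, span 1
Factored form: p(x) = 2 ⊗ (x ⊕ (-7)) ⊗ (x ⊕ (-3/2)) ⊗ (x ⊕ (-3/2)) ⊗ (x ⊕ 10/3) ⊗ (x ⊕ 10/3) ⊗ (x ⊕ 10/3)
Answer: roots = -7 (mult 1), -3/2 (mult 2), 10/3 (mult 3)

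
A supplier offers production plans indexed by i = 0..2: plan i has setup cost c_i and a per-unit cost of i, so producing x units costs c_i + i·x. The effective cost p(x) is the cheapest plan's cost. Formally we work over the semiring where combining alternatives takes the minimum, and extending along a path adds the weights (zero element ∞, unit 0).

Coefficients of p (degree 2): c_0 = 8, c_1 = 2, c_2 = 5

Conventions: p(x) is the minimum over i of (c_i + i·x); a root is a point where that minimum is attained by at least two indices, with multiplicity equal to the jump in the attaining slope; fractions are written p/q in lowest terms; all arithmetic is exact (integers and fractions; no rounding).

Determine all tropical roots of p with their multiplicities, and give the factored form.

hull edge (i=0, c=8) to (i=1, c=2): slope -6, span 1
hull edge (i=1, c=2) to (i=2, c=5): slope 3, span 1
Factored form: p(x) = 5 ⊗ (x ⊕ (-3)) ⊗ (x ⊕ 6)
Answer: roots = -3 (mult 1), 6 (mult 1)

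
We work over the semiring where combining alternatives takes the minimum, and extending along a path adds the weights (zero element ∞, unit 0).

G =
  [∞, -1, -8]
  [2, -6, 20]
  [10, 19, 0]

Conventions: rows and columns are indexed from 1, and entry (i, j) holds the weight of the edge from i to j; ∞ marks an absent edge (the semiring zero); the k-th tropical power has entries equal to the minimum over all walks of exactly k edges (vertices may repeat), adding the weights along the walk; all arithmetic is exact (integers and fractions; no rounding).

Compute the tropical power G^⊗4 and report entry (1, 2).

G^⊗2:
  [1, -7, -8]
  [-4, -12, -6]
  [10, 9, 0]
G^⊗3:
  [-5, -13, -8]
  [-10, -18, -12]
  [10, 3, 0]
G^⊗4:
  [-11, -19, -13]
  [-16, -24, -18]
  [5, -3, 0]
Key observation: the optimum is the walk 1->2->2->2->2, with weight (-1) + (-6) + (-6) + (-6) = -19.
Optimal value attained by: walk 1->2->2->2->2.
Answer: (G^⊗4)[1][2] = -19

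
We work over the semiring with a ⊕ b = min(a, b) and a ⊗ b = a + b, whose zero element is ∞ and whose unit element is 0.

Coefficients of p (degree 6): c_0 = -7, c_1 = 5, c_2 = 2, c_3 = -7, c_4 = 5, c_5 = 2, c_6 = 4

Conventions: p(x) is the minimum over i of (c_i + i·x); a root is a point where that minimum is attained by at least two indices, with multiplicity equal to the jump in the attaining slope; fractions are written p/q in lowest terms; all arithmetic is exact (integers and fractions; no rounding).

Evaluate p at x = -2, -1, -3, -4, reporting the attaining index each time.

p(-2) = min(-7+0·(-2)=-7, 5+1·(-2)=3, 2+2·(-2)=-2, -7+3·(-2)=-13, 5+4·(-2)=-3, 2+5·(-2)=-8, 4+6·(-2)=-8) = -13 (attained by i=3)
p(-1) = min(-7+0·(-1)=-7, 5+1·(-1)=4, 2+2·(-1)=0, -7+3·(-1)=-10, 5+4·(-1)=1, 2+5·(-1)=-3, 4+6·(-1)=-2) = -10 (attained by i=3)
p(-3) = min(-7+0·(-3)=-7, 5+1·(-3)=2, 2+2·(-3)=-4, -7+3·(-3)=-16, 5+4·(-3)=-7, 2+5·(-3)=-13, 4+6·(-3)=-14) = -16 (attained by i=3)
p(-4) = min(-7+0·(-4)=-7, 5+1·(-4)=1, 2+2·(-4)=-6, -7+3·(-4)=-19, 5+4·(-4)=-11, 2+5·(-4)=-18, 4+6·(-4)=-20) = -20 (attained by i=6)
Answer: p(-2) = -13; p(-1) = -10; p(-3) = -16; p(-4) = -20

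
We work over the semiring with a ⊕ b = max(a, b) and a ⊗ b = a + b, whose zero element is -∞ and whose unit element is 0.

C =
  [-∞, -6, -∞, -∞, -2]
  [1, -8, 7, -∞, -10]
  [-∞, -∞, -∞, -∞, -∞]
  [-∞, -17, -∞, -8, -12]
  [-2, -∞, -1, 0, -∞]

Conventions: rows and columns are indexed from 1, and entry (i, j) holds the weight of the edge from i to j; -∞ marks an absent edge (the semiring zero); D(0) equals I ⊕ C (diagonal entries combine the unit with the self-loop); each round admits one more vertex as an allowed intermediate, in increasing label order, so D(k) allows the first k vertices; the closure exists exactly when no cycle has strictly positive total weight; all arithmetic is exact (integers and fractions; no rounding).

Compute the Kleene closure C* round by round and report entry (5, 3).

D(0):
  [0, -6, -∞, -∞, -2]
  [1, 0, 7, -∞, -10]
  [-∞, -∞, 0, -∞, -∞]
  [-∞, -17, -∞, 0, -12]
  [-2, -∞, -1, 0, 0]
D(1):
  [0, -6, -∞, -∞, -2]
  [1, 0, 7, -∞, -1]
  [-∞, -∞, 0, -∞, -∞]
  [-∞, -17, -∞, 0, -12]
  [-2, -8, -1, 0, 0]
D(2):
  [0, -6, 1, -∞, -2]
  [1, 0, 7, -∞, -1]
  [-∞, -∞, 0, -∞, -∞]
  [-16, -17, -10, 0, -12]
  [-2, -8, -1, 0, 0]
D(3):
  [0, -6, 1, -∞, -2]
  [1, 0, 7, -∞, -1]
  [-∞, -∞, 0, -∞, -∞]
  [-16, -17, -10, 0, -12]
  [-2, -8, -1, 0, 0]
D(4):
  [0, -6, 1, -∞, -2]
  [1, 0, 7, -∞, -1]
  [-∞, -∞, 0, -∞, -∞]
  [-16, -17, -10, 0, -12]
  [-2, -8, -1, 0, 0]
D(5):
  [0, -6, 1, -2, -2]
  [1, 0, 7, -1, -1]
  [-∞, -∞, 0, -∞, -∞]
  [-14, -17, -10, 0, -12]
  [-2, -8, -1, 0, 0]
Answer: C*[5][3] = -1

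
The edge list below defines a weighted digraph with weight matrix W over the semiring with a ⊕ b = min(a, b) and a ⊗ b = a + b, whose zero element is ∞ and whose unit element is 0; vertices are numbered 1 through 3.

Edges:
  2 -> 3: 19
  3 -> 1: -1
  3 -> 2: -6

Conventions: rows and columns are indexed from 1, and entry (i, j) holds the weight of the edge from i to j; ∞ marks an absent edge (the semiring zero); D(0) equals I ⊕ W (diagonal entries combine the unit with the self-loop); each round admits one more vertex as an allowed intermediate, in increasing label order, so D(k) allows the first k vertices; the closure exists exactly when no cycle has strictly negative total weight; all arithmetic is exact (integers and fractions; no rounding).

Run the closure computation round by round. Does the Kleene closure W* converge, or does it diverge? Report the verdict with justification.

D(0):
  [0, ∞, ∞]
  [∞, 0, 19]
  [-1, -6, 0]
D(1):
  [0, ∞, ∞]
  [∞, 0, 19]
  [-1, -6, 0]
D(2):
  [0, ∞, ∞]
  [∞, 0, 19]
  [-1, -6, 0]
D(3):
  [0, ∞, ∞]
  [18, 0, 19]
  [-1, -6, 0]
Key observation: every diagonal entry stays at the unit through all rounds, so no improving cycle exists.
Answer: CONVERGES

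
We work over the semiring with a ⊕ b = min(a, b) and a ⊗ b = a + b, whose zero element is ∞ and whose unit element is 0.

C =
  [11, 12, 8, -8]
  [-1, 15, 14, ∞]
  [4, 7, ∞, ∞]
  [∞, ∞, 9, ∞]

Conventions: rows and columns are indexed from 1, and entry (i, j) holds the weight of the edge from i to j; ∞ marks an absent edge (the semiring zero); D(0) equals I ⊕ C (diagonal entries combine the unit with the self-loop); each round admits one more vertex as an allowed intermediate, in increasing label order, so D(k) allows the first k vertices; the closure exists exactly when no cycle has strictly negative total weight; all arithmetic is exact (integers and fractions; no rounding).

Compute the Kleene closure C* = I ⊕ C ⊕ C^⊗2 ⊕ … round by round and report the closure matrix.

D(0):
  [0, 12, 8, -8]
  [-1, 0, 14, ∞]
  [4, 7, 0, ∞]
  [∞, ∞, 9, 0]
D(1):
  [0, 12, 8, -8]
  [-1, 0, 7, -9]
  [4, 7, 0, -4]
  [∞, ∞, 9, 0]
D(2):
  [0, 12, 8, -8]
  [-1, 0, 7, -9]
  [4, 7, 0, -4]
  [∞, ∞, 9, 0]
D(3):
  [0, 12, 8, -8]
  [-1, 0, 7, -9]
  [4, 7, 0, -4]
  [13, 16, 9, 0]
D(4):
  [0, 8, 1, -8]
  [-1, 0, 0, -9]
  [4, 7, 0, -4]
  [13, 16, 9, 0]
Answer: C* = [[0, 8, 1, -8], [-1, 0, 0, -9], [4, 7, 0, -4], [13, 16, 9, 0]]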